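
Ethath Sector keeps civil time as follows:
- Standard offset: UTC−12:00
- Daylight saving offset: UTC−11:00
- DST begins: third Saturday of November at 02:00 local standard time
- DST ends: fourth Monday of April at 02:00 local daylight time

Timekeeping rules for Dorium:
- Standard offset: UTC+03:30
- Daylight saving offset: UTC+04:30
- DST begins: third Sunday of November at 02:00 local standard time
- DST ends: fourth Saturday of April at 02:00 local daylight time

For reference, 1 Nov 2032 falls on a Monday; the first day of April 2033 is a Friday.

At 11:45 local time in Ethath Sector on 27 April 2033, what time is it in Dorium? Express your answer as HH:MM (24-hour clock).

1 November 2032 is a Monday, so the first Saturday is November 6 and the third is November 20.
1 April 2033 is a Friday, so the first Monday is April 4 and the fourth is April 25.
Daylight saving runs 20 November 2032 – 25 April 2033; 27 April 2033 is outside that window, so Ethath Sector is on standard time at UTC−12:00.
11:45 Ethath Sector + 12h = 23:45 UTC.
1 November 2032 is a Monday, so the first Sunday is November 7 and the third is November 21.
1 April 2033 is a Friday, so the first Saturday is April 2 and the fourth is April 23.
At the standard offset (UTC+03:30), 23:45 UTC + 3h30m = 03:15 Dorium standard time (rolling into the next day, 28 April 2033).
The standard-time date in Dorium, 28 April 2033, does not fall between 21 November 2032 and 23 April 2033, so daylight saving is not in effect and Dorium is at UTC+03:30.
23:45 UTC + 3h30m = 03:15 Dorium (rolling into the next day, 28 April 2033).

03:15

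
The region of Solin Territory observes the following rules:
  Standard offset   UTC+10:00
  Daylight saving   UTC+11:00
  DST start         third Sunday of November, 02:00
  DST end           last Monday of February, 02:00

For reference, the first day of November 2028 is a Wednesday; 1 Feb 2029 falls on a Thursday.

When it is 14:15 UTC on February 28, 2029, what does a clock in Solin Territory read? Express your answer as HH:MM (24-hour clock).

1 November 2028 is a Wednesday, so the first Sunday is November 5 and the third is November 19.
1 February 2029 is a Thursday, so Mondays fall on 5, 12, 19, 26; the last is February 26.
At the standard offset (UTC+10:00), 14:15 UTC + 10h = 00:15 Solin Territory standard time (rolling into the next day, 1 March 2029).
The standard-time date in Solin Territory, March 1, 2029, does not fall between 19 November 2028 and 26 February 2029, so daylight saving is not in effect and Solin Territory is at UTC+10:00.
14:15 UTC + 10h = 00:15 local (rolling into the next day, 1 March 2029).

00:15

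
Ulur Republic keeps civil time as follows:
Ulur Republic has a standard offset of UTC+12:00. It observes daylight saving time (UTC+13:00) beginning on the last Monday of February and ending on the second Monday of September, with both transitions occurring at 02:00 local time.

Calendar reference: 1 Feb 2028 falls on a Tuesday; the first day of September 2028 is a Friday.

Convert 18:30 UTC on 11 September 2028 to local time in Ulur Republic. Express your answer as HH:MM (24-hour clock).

06:30

1 February 2028 is a Tuesday, so Mondays fall on 7, 14, 21, 28; the last is February 28.
1 September 2028 is a Friday, so the first Monday is September 4 and the second is September 11.
At the standard offset (UTC+12:00), 18:30 UTC + 12h = 06:30 Ulur Republic standard time (rolling into the next day, 12 September 2028).
The standard-time date in Ulur Republic, 12 September 2028, does not fall between 28 February and 11 September, so daylight saving is not in effect and Ulur Republic is at UTC+12:00.
18:30 UTC + 12h = 06:30 local (rolling into the next day, 12 September 2028).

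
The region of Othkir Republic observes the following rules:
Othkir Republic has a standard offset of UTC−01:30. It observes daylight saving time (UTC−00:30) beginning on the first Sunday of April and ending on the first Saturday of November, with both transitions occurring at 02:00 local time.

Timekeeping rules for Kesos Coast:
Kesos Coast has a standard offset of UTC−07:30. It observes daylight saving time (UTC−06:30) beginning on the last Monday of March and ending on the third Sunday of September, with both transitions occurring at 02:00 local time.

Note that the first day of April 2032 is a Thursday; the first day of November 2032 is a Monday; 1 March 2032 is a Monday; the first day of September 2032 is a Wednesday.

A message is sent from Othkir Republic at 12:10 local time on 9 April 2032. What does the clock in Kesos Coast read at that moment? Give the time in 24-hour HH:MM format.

06:10

1 April 2032 is a Thursday, so the first Sunday is April 4.
1 November 2032 is a Monday, so the first Saturday is November 6.
9 April 2032 falls between 4 April and 6 November, so daylight saving is in effect and Othkir Republic is at UTC−00:30.
12:10 Othkir Republic + 0h30m = 12:40 UTC.
1 March 2032 is a Monday, so Mondays fall on 1, 8, 15, 22, 29; the last is March 29.
1 September 2032 is a Wednesday, so the first Sunday is September 5 and the third is September 19.
At the standard offset (UTC−07:30), 12:40 UTC − 7h30m = 05:10 Kesos Coast standard time.
Daylight saving runs 29 March – 19 September; the standard-time date in Kesos Coast, 9 April 2032, is inside that window, so Kesos Coast is at UTC−06:30.
12:40 UTC − 6h30m = 06:10 Kesos Coast.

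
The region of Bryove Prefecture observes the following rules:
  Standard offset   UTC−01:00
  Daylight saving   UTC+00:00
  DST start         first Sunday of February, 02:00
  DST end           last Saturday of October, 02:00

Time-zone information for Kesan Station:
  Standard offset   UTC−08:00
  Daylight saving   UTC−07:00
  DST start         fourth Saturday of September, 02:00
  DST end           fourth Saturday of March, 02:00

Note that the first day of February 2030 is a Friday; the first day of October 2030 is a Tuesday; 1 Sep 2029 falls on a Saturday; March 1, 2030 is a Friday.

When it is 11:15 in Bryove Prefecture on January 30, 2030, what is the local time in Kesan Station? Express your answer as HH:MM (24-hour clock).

05:15

1 February 2030 is a Friday, so the first Sunday is February 3.
1 October 2030 is a Tuesday, so Saturdays fall on 5, 12, 19, 26; the last is October 26.
Daylight saving runs 3 February – 26 October; January 30, 2030 is outside that window, so Bryove Prefecture is on standard time at UTC−01:00.
11:15 Bryove Prefecture + 1h = 12:15 UTC.
1 September 2029 is a Saturday, so the first Saturday is September 1 and the fourth is September 22.
1 March 2030 is a Friday, so the first Saturday is March 2 and the fourth is March 23.
At the standard offset (UTC−08:00), 12:15 UTC − 8h = 04:15 Kesan Station standard time.
The standard-time date in Kesan Station, January 30, 2030, lies within the daylight-saving period (22 September 2029 – 23 March 2030), so Kesan Station is on daylight time, UTC−07:00.
12:15 UTC − 7h = 05:15 Kesan Station.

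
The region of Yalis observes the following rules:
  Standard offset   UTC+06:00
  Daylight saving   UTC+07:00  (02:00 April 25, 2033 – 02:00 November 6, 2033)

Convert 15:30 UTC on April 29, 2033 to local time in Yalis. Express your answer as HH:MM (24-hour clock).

At the standard offset (UTC+06:00), 15:30 UTC + 6h = 21:30 Yalis standard time.
Daylight saving runs 25 April – 6 November; the standard-time date in Yalis, April 29, 2033, is inside that window, so Yalis is at UTC+07:00.
15:30 UTC + 7h = 22:30 local.

22:30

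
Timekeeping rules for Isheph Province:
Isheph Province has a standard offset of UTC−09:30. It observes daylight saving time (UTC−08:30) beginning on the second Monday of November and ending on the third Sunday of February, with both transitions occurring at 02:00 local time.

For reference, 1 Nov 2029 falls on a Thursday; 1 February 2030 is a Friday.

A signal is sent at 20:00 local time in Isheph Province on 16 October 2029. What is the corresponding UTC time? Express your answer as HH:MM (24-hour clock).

05:30

1 November 2029 is a Thursday, so the first Monday is November 5 and the second is November 12.
1 February 2030 is a Friday, so the first Sunday is February 3 and the third is February 17.
16 October 2029 is outside the daylight-saving period (12 November 2029 – 17 February 2030), so Isheph Province is on standard time, UTC−09:30.
20:00 local + 9h30m = 05:30 UTC (rolling into the next day, 17 October 2029).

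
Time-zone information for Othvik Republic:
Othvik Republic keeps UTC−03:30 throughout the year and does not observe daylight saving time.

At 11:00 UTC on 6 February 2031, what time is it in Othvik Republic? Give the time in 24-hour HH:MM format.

07:30

Othvik Republic stays on UTC−03:30 all year.
11:00 UTC − 3h30m = 07:30 local.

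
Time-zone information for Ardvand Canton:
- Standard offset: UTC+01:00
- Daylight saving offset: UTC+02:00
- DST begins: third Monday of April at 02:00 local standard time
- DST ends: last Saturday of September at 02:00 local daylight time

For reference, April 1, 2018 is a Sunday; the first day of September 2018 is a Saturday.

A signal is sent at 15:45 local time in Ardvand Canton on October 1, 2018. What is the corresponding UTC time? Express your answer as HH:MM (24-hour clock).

14:45

1 April 2018 is a Sunday, so the first Monday is April 2 and the third is April 16.
1 September 2018 is a Saturday, so Saturdays fall on 1, 8, 15, 22, 29; the last is September 29.
Daylight saving runs 16 April – 29 September; October 1, 2018 is outside that window, so Ardvand Canton is on standard time at UTC+01:00.
15:45 local − 1h = 14:45 UTC.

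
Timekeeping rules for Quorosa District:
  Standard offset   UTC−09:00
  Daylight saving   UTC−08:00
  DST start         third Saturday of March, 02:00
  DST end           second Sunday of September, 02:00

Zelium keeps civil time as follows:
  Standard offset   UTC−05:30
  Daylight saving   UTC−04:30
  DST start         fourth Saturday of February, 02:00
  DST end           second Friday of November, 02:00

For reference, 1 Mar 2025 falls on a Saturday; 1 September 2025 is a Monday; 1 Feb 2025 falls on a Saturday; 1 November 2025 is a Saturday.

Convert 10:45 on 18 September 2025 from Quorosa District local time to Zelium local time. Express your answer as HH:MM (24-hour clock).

1 March 2025 is a Saturday, so the first Saturday is March 1 and the third is March 15.
1 September 2025 is a Monday, so the first Sunday is September 7 and the second is September 14.
18 September 2025 does not fall between 15 March and 14 September, so daylight saving is not in effect and Quorosa District is at UTC−09:00.
10:45 Quorosa District + 9h = 19:45 UTC.
1 February 2025 is a Saturday, so the first Saturday is February 1 and the fourth is February 22.
1 November 2025 is a Saturday, so the first Friday is November 7 and the second is November 14.
At the standard offset (UTC−05:30), 19:45 UTC − 5h30m = 14:15 Zelium standard time.
The standard-time date in Zelium, 18 September 2025, lies within the daylight-saving period (22 February – 14 November), so Zelium is on daylight time, UTC−04:30.
19:45 UTC − 4h30m = 15:15 Zelium.

15:15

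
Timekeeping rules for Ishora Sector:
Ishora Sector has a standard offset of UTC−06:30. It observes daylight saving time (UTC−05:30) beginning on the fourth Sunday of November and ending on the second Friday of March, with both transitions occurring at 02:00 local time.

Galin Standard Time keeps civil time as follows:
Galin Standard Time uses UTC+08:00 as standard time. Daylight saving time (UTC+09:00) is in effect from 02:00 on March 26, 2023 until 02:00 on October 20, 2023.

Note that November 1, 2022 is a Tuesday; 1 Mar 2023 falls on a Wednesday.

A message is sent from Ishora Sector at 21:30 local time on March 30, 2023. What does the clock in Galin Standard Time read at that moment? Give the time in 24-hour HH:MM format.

1 November 2022 is a Tuesday, so the first Sunday is November 6 and the fourth is November 27.
1 March 2023 is a Wednesday, so the first Friday is March 3 and the second is March 10.
March 30, 2023 is outside the daylight-saving period (27 November 2022 – 10 March 2023), so Ishora Sector is on standard time, UTC−06:30.
21:30 Ishora Sector + 6h30m = 04:00 UTC (rolling into the next day, 31 March 2023).
At the standard offset (UTC+08:00), 04:00 UTC + 8h = 12:00 Galin Standard Time standard time.
Daylight saving runs 26 March – 20 October; the standard-time date in Galin Standard Time, March 31, 2023, is inside that window, so Galin Standard Time is at UTC+09:00.
04:00 UTC + 9h = 13:00 Galin Standard Time.

13:00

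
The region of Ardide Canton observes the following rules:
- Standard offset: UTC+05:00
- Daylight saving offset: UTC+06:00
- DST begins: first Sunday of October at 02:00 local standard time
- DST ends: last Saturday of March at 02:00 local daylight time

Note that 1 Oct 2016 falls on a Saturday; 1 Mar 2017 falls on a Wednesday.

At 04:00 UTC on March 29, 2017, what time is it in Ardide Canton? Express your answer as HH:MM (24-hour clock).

1 October 2016 is a Saturday, so the first Sunday is October 2.
1 March 2017 is a Wednesday, so Saturdays fall on 4, 11, 18, 25; the last is March 25.
At the standard offset (UTC+05:00), 04:00 UTC + 5h = 09:00 Ardide Canton standard time.
The standard-time date in Ardide Canton, March 29, 2017, does not fall between 2 October 2016 and 25 March 2017, so daylight saving is not in effect and Ardide Canton is at UTC+05:00.
04:00 UTC + 5h = 09:00 local.

09:00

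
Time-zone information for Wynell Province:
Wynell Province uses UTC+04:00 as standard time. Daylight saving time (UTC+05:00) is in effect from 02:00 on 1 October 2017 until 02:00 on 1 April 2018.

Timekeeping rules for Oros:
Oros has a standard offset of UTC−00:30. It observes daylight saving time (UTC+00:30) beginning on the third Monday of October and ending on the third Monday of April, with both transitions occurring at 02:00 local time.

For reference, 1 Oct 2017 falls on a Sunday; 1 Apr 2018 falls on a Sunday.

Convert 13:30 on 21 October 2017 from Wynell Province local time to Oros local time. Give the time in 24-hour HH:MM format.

Daylight saving runs 1 October 2017 – 1 April 2018; 21 October 2017 is inside that window, so Wynell Province is at UTC+05:00.
13:30 Wynell Province − 5h = 08:30 UTC.
1 October 2017 is a Sunday, so the first Monday is October 2 and the third is October 16.
1 April 2018 is a Sunday, so the first Monday is April 2 and the third is April 16.
At the standard offset (UTC−00:30), 08:30 UTC − 0h30m = 08:00 Oros standard time.
The standard-time date in Oros, 21 October 2017, falls between 16 October 2017 and 16 April 2018, so daylight saving is in effect and Oros is at UTC+00:30.
08:30 UTC + 0h30m = 09:00 Oros.

09:00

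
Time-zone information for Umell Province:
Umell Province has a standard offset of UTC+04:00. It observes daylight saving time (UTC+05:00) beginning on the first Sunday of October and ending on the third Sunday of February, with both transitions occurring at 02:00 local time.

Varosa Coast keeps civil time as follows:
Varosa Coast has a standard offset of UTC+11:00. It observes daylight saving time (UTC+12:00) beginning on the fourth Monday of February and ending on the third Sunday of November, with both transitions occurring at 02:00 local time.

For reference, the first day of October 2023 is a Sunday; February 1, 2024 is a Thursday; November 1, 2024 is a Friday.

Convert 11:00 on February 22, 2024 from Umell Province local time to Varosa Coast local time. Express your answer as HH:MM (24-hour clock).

18:00

1 October 2023 is a Sunday, so the first Sunday is October 1.
1 February 2024 is a Thursday, so the first Sunday is February 4 and the third is February 18.
February 22, 2024 is outside the daylight-saving period (1 October 2023 – 18 February 2024), so Umell Province is on standard time, UTC+04:00.
11:00 Umell Province − 4h = 07:00 UTC.
1 February 2024 is a Thursday, so the first Monday is February 5 and the fourth is February 26.
1 November 2024 is a Friday, so the first Sunday is November 3 and the third is November 17.
At the standard offset (UTC+11:00), 07:00 UTC + 11h = 18:00 Varosa Coast standard time.
The standard-time date in Varosa Coast, February 22, 2024, does not fall between 26 February and 17 November, so daylight saving is not in effect and Varosa Coast is at UTC+11:00.
07:00 UTC + 11h = 18:00 Varosa Coast.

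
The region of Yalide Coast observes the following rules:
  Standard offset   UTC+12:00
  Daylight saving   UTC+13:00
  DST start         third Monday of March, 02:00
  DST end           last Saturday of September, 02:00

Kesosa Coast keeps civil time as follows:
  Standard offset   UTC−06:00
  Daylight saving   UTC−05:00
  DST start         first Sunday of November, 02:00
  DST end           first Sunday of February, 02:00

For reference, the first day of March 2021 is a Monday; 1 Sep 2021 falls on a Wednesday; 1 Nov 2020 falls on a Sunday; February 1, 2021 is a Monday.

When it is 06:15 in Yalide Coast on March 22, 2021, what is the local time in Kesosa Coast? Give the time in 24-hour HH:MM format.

1 March 2021 is a Monday, so the first Monday is March 1 and the third is March 15.
1 September 2021 is a Wednesday, so Saturdays fall on 4, 11, 18, 25; the last is September 25.
March 22, 2021 falls between 15 March and 25 September, so daylight saving is in effect and Yalide Coast is at UTC+13:00.
06:15 Yalide Coast − 13h = 17:15 UTC (rolling into the previous day, 21 March 2021).
1 November 2020 is a Sunday, so the first Sunday is November 1.
1 February 2021 is a Monday, so the first Sunday is February 7.
At the standard offset (UTC−06:00), 17:15 UTC − 6h = 11:15 Kesosa Coast standard time.
Daylight saving runs 1 November 2020 – 7 February 2021; the standard-time date in Kesosa Coast, March 21, 2021, is outside that window, so Kesosa Coast is on standard time at UTC−06:00.
17:15 UTC − 6h = 11:15 Kesosa Coast.

11:15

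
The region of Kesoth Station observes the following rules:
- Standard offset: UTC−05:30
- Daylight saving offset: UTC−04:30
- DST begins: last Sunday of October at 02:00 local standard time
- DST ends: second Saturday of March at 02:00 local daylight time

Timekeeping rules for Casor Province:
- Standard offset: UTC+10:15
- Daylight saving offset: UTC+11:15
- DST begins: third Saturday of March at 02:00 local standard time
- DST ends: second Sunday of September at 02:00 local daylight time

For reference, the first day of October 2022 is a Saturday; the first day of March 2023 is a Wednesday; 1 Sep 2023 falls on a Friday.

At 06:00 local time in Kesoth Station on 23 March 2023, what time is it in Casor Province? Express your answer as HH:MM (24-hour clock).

22:45

1 October 2022 is a Saturday, so Sundays fall on 2, 9, 16, 23, 30; the last is October 30.
1 March 2023 is a Wednesday, so the first Saturday is March 4 and the second is March 11.
23 March 2023 is outside the daylight-saving period (30 October 2022 – 11 March 2023), so Kesoth Station is on standard time, UTC−05:30.
06:00 Kesoth Station + 5h30m = 11:30 UTC.
1 March 2023 is a Wednesday, so the first Saturday is March 4 and the third is March 18.
1 September 2023 is a Friday, so the first Sunday is September 3 and the second is September 10.
At the standard offset (UTC+10:15), 11:30 UTC + 10h15m = 21:45 Casor Province standard time.
The standard-time date in Casor Province, 23 March 2023, lies within the daylight-saving period (18 March – 10 September), so Casor Province is on daylight time, UTC+11:15.
11:30 UTC + 11h15m = 22:45 Casor Province.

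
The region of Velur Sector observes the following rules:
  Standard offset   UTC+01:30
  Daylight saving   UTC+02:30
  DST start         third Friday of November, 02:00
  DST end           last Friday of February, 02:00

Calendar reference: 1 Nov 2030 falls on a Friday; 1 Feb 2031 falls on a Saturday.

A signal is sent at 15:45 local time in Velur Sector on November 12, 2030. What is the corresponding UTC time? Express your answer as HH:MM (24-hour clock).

1 November 2030 is a Friday, so the first Friday is November 1 and the third is November 15.
1 February 2031 is a Saturday, so Fridays fall on 7, 14, 21, 28; the last is February 28.
Daylight saving runs 15 November 2030 – 28 February 2031; November 12, 2030 is outside that window, so Velur Sector is on standard time at UTC+01:30.
15:45 local − 1h30m = 14:15 UTC.

14:15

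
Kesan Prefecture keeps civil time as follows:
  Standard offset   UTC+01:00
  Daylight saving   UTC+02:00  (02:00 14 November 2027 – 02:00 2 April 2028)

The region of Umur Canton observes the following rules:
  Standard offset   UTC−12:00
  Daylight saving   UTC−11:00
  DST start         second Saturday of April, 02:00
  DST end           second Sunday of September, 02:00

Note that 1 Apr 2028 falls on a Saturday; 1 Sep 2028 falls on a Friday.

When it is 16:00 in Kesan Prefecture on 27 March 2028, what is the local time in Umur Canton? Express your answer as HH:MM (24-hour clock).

02:00

27 March 2028 lies within the daylight-saving period (14 November 2027 – 2 April 2028), so Kesan Prefecture is on daylight time, UTC+02:00.
16:00 Kesan Prefecture − 2h = 14:00 UTC.
1 April 2028 is a Saturday, so the first Saturday is April 1 and the second is April 8.
1 September 2028 is a Friday, so the first Sunday is September 3 and the second is September 10.
At the standard offset (UTC−12:00), 14:00 UTC − 12h = 02:00 Umur Canton standard time.
Daylight saving runs 8 April – 10 September; the standard-time date in Umur Canton, 27 March 2028, is outside that window, so Umur Canton is on standard time at UTC−12:00.
14:00 UTC − 12h = 02:00 Umur Canton.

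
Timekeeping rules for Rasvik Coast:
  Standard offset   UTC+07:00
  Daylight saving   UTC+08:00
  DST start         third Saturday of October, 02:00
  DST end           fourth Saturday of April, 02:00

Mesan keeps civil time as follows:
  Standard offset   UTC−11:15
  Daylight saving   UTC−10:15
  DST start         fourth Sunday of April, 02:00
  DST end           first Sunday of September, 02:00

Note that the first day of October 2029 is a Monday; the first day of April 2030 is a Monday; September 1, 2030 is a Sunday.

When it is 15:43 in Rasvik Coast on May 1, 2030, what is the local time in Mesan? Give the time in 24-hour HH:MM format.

1 October 2029 is a Monday, so the first Saturday is October 6 and the third is October 20.
1 April 2030 is a Monday, so the first Saturday is April 6 and the fourth is April 27.
May 1, 2030 does not fall between 20 October 2029 and 27 April 2030, so daylight saving is not in effect and Rasvik Coast is at UTC+07:00.
15:43 Rasvik Coast − 7h = 08:43 UTC.
1 April 2030 is a Monday, so the first Sunday is April 7 and the fourth is April 28.
1 September 2030 is a Sunday, so the first Sunday is September 1.
At the standard offset (UTC−11:15), 08:43 UTC − 11h15m = 21:28 Mesan standard time (rolling into the previous day, 30 April 2030).
The standard-time date in Mesan, April 30, 2030, falls between 28 April and 1 September, so daylight saving is in effect and Mesan is at UTC−10:15.
08:43 UTC − 10h15m = 22:28 Mesan (rolling into the previous day, 30 April 2030).

22:28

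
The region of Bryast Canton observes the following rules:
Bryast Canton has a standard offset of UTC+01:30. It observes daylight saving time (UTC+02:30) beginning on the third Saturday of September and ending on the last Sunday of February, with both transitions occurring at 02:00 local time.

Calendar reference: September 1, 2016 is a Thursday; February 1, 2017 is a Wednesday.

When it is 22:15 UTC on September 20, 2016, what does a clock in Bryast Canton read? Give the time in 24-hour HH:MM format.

1 September 2016 is a Thursday, so the first Saturday is September 3 and the third is September 17.
1 February 2017 is a Wednesday, so Sundays fall on 5, 12, 19, 26; the last is February 26.
At the standard offset (UTC+01:30), 22:15 UTC + 1h30m = 23:45 Bryast Canton standard time.
Daylight saving runs 17 September 2016 – 26 February 2017; the standard-time date in Bryast Canton, September 20, 2016, is inside that window, so Bryast Canton is at UTC+02:30.
22:15 UTC + 2h30m = 00:45 local (rolling into the next day, 21 September 2016).

00:45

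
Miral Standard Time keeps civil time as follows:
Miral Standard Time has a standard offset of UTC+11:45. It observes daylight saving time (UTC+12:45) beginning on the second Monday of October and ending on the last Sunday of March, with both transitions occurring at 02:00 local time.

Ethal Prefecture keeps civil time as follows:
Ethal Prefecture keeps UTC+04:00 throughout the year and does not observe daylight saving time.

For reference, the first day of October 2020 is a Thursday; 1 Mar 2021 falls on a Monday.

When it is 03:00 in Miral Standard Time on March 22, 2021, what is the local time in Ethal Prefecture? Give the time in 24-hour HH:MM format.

18:15

1 October 2020 is a Thursday, so the first Monday is October 5 and the second is October 12.
1 March 2021 is a Monday, so Sundays fall on 7, 14, 21, 28; the last is March 28.
March 22, 2021 falls between 12 October 2020 and 28 March 2021, so daylight saving is in effect and Miral Standard Time is at UTC+12:45.
03:00 Miral Standard Time − 12h45m = 14:15 UTC (rolling into the previous day, 21 March 2021).
Ethal Prefecture stays on UTC+04:00 all year.
14:15 UTC + 4h = 18:15 Ethal Prefecture.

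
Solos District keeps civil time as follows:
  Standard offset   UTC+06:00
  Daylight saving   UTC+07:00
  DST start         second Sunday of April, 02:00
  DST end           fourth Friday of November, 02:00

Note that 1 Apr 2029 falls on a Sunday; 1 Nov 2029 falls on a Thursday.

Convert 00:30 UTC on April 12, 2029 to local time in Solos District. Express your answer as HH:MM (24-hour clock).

1 April 2029 is a Sunday, so the first Sunday is April 1 and the second is April 8.
1 November 2029 is a Thursday, so the first Friday is November 2 and the fourth is November 23.
At the standard offset (UTC+06:00), 00:30 UTC + 6h = 06:30 Solos District standard time.
Daylight saving runs 8 April – 23 November; the standard-time date in Solos District, April 12, 2029, is inside that window, so Solos District is at UTC+07:00.
00:30 UTC + 7h = 07:30 local.

07:30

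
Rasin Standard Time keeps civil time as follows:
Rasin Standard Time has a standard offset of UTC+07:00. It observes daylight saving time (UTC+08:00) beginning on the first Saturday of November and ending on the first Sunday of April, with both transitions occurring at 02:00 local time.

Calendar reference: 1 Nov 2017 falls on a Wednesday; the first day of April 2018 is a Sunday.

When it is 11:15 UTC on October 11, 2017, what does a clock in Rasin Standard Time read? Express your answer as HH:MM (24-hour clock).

18:15

1 November 2017 is a Wednesday, so the first Saturday is November 4.
1 April 2018 is a Sunday, so the first Sunday is April 1.
At the standard offset (UTC+07:00), 11:15 UTC + 7h = 18:15 Rasin Standard Time standard time.
The standard-time date in Rasin Standard Time, October 11, 2017, does not fall between 4 November 2017 and 1 April 2018, so daylight saving is not in effect and Rasin Standard Time is at UTC+07:00.
11:15 UTC + 7h = 18:15 local.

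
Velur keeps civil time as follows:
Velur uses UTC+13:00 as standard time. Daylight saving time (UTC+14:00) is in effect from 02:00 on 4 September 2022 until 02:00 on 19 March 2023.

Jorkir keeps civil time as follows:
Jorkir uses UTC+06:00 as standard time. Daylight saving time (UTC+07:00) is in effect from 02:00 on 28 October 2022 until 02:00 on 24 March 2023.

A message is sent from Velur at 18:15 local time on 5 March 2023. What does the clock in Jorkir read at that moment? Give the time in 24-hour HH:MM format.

5 March 2023 lies within the daylight-saving period (4 September 2022 – 19 March 2023), so Velur is on daylight time, UTC+14:00.
18:15 Velur − 14h = 04:15 UTC.
At the standard offset (UTC+06:00), 04:15 UTC + 6h = 10:15 Jorkir standard time.
The standard-time date in Jorkir, 5 March 2023, lies within the daylight-saving period (28 October 2022 – 24 March 2023), so Jorkir is on daylight time, UTC+07:00.
04:15 UTC + 7h = 11:15 Jorkir.

11:15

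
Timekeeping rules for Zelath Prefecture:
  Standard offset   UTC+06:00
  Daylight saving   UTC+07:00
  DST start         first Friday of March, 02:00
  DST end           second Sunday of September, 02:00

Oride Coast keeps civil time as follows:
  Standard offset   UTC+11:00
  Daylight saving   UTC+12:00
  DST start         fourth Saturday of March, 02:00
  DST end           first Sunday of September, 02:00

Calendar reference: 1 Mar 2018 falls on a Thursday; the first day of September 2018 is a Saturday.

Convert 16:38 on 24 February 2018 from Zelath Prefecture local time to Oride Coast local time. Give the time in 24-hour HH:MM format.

1 March 2018 is a Thursday, so the first Friday is March 2.
1 September 2018 is a Saturday, so the first Sunday is September 2 and the second is September 9.
Daylight saving runs 2 March – 9 September; 24 February 2018 is outside that window, so Zelath Prefecture is on standard time at UTC+06:00.
16:38 Zelath Prefecture − 6h = 10:38 UTC.
1 March 2018 is a Thursday, so the first Saturday is March 3 and the fourth is March 24.
1 September 2018 is a Saturday, so the first Sunday is September 2.
At the standard offset (UTC+11:00), 10:38 UTC + 11h = 21:38 Oride Coast standard time.
The standard-time date in Oride Coast, 24 February 2018, does not fall between 24 March and 2 September, so daylight saving is not in effect and Oride Coast is at UTC+11:00.
10:38 UTC + 11h = 21:38 Oride Coast.

21:38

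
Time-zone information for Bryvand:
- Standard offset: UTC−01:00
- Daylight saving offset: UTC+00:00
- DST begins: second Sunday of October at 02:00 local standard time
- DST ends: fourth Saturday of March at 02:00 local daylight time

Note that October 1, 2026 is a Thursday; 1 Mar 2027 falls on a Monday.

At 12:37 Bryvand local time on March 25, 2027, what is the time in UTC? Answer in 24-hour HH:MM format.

12:37

1 October 2026 is a Thursday, so the first Sunday is October 4 and the second is October 11.
1 March 2027 is a Monday, so the first Saturday is March 6 and the fourth is March 27.
March 25, 2027 lies within the daylight-saving period (11 October 2026 – 27 March 2027), so Bryvand is on daylight time, UTC+00:00.
12:37 local − 0h = 12:37 UTC.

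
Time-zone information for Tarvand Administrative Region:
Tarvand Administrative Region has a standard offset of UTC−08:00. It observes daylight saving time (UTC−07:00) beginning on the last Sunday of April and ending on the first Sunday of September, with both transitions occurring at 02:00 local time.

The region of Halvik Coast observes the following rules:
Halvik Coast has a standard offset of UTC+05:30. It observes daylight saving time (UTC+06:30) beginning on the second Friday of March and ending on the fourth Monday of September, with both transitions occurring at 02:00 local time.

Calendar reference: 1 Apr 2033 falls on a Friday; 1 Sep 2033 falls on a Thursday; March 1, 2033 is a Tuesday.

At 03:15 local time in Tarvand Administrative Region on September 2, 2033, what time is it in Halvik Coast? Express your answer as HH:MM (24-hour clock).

1 April 2033 is a Friday, so Sundays fall on 3, 10, 17, 24; the last is April 24.
1 September 2033 is a Thursday, so the first Sunday is September 4.
Daylight saving runs 24 April – 4 September; September 2, 2033 is inside that window, so Tarvand Administrative Region is at UTC−07:00.
03:15 Tarvand Administrative Region + 7h = 10:15 UTC.
1 March 2033 is a Tuesday, so the first Friday is March 4 and the second is March 11.
1 September 2033 is a Thursday, so the first Monday is September 5 and the fourth is September 26.
At the standard offset (UTC+05:30), 10:15 UTC + 5h30m = 15:45 Halvik Coast standard time.
The standard-time date in Halvik Coast, September 2, 2033, falls between 11 March and 26 September, so daylight saving is in effect and Halvik Coast is at UTC+06:30.
10:15 UTC + 6h30m = 16:45 Halvik Coast.

16:45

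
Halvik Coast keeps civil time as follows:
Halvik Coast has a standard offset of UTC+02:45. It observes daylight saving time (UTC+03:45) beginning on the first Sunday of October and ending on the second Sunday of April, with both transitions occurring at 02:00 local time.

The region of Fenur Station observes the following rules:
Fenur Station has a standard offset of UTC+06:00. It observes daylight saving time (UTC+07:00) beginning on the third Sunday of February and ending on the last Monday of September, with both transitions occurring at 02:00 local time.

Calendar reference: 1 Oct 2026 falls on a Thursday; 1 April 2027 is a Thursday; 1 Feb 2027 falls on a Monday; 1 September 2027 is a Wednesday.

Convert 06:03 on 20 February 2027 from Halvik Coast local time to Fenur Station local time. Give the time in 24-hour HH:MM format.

1 October 2026 is a Thursday, so the first Sunday is October 4.
1 April 2027 is a Thursday, so the first Sunday is April 4 and the second is April 11.
20 February 2027 lies within the daylight-saving period (4 October 2026 – 11 April 2027), so Halvik Coast is on daylight time, UTC+03:45.
06:03 Halvik Coast − 3h45m = 02:18 UTC.
1 February 2027 is a Monday, so the first Sunday is February 7 and the third is February 21.
1 September 2027 is a Wednesday, so Mondays fall on 6, 13, 20, 27; the last is September 27.
At the standard offset (UTC+06:00), 02:18 UTC + 6h = 08:18 Fenur Station standard time.
Daylight saving runs 21 February – 27 September; the standard-time date in Fenur Station, 20 February 2027, is outside that window, so Fenur Station is on standard time at UTC+06:00.
02:18 UTC + 6h = 08:18 Fenur Station.

08:18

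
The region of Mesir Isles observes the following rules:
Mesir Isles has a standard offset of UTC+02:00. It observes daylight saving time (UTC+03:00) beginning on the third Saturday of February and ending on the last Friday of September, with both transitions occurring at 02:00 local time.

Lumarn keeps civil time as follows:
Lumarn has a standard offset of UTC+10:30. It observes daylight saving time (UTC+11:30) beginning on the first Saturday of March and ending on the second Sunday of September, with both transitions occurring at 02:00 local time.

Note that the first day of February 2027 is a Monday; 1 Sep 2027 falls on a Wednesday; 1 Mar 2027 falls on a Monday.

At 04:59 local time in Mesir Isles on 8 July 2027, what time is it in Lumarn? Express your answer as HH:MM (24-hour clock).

13:29

1 February 2027 is a Monday, so the first Saturday is February 6 and the third is February 20.
1 September 2027 is a Wednesday, so Fridays fall on 3, 10, 17, 24; the last is September 24.
8 July 2027 lies within the daylight-saving period (20 February – 24 September), so Mesir Isles is on daylight time, UTC+03:00.
04:59 Mesir Isles − 3h = 01:59 UTC.
1 March 2027 is a Monday, so the first Saturday is March 6.
1 September 2027 is a Wednesday, so the first Sunday is September 5 and the second is September 12.
At the standard offset (UTC+10:30), 01:59 UTC + 10h30m = 12:29 Lumarn standard time.
The standard-time date in Lumarn, 8 July 2027, falls between 6 March and 12 September, so daylight saving is in effect and Lumarn is at UTC+11:30.
01:59 UTC + 11h30m = 13:29 Lumarn.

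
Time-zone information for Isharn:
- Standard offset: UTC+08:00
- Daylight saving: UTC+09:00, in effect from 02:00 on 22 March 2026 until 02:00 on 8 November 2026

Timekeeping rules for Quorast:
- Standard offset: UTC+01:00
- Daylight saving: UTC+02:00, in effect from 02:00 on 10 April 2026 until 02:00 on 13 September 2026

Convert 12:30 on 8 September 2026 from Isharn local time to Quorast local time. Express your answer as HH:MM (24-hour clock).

Daylight saving runs 22 March – 8 November; 8 September 2026 is inside that window, so Isharn is at UTC+09:00.
12:30 Isharn − 9h = 03:30 UTC.
At the standard offset (UTC+01:00), 03:30 UTC + 1h = 04:30 Quorast standard time.
The standard-time date in Quorast, 8 September 2026, lies within the daylight-saving period (10 April – 13 September), so Quorast is on daylight time, UTC+02:00.
03:30 UTC + 2h = 05:30 Quorast.

05:30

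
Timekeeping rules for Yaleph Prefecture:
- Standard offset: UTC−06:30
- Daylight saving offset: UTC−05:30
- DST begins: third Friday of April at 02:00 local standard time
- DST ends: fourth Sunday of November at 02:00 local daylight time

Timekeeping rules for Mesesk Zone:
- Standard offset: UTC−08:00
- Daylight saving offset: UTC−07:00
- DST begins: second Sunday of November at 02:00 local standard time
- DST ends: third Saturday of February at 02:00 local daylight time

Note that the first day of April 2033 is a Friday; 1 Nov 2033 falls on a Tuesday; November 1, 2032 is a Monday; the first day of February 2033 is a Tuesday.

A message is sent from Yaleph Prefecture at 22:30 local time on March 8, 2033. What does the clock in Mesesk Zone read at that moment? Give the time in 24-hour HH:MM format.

21:00

1 April 2033 is a Friday, so the first Friday is April 1 and the third is April 15.
1 November 2033 is a Tuesday, so the first Sunday is November 6 and the fourth is November 27.
March 8, 2033 is outside the daylight-saving period (15 April – 27 November), so Yaleph Prefecture is on standard time, UTC−06:30.
22:30 Yaleph Prefecture + 6h30m = 05:00 UTC (rolling into the next day, 9 March 2033).
1 November 2032 is a Monday, so the first Sunday is November 7 and the second is November 14.
1 February 2033 is a Tuesday, so the first Saturday is February 5 and the third is February 19.
At the standard offset (UTC−08:00), 05:00 UTC − 8h = 21:00 Mesesk Zone standard time (rolling into the previous day, 8 March 2033).
The standard-time date in Mesesk Zone, March 8, 2033, does not fall between 14 November 2032 and 19 February 2033, so daylight saving is not in effect and Mesesk Zone is at UTC−08:00.
05:00 UTC − 8h = 21:00 Mesesk Zone (rolling into the previous day, 8 March 2033).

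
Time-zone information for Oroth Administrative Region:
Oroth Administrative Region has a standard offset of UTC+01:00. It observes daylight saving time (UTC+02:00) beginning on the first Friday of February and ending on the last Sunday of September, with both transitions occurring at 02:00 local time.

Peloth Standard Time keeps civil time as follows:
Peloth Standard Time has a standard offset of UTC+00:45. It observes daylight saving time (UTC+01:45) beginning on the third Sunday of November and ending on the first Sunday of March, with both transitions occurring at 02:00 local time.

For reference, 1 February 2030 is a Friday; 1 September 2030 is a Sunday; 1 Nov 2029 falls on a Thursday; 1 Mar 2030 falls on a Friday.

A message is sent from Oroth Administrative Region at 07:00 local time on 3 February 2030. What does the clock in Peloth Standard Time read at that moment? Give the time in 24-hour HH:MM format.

06:45

1 February 2030 is a Friday, so the first Friday is February 1.
1 September 2030 is a Sunday, so Sundays fall on 1, 8, 15, 22, 29; the last is September 29.
3 February 2030 lies within the daylight-saving period (1 February – 29 September), so Oroth Administrative Region is on daylight time, UTC+02:00.
07:00 Oroth Administrative Region − 2h = 05:00 UTC.
1 November 2029 is a Thursday, so the first Sunday is November 4 and the third is November 18.
1 March 2030 is a Friday, so the first Sunday is March 3.
At the standard offset (UTC+00:45), 05:00 UTC + 0h45m = 05:45 Peloth Standard Time standard time.
The standard-time date in Peloth Standard Time, 3 February 2030, lies within the daylight-saving period (18 November 2029 – 3 March 2030), so Peloth Standard Time is on daylight time, UTC+01:45.
05:00 UTC + 1h45m = 06:45 Peloth Standard Time.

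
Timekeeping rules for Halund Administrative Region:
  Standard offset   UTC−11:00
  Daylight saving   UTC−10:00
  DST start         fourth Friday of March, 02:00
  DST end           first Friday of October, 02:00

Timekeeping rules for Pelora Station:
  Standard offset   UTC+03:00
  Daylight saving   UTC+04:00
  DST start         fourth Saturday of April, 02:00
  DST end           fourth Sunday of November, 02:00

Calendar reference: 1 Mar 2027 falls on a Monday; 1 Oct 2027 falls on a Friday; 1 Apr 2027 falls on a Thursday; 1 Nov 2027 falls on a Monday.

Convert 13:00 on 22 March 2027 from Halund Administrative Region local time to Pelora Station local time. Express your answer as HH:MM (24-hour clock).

1 March 2027 is a Monday, so the first Friday is March 5 and the fourth is March 26.
1 October 2027 is a Friday, so the first Friday is October 1.
22 March 2027 is outside the daylight-saving period (26 March – 1 October), so Halund Administrative Region is on standard time, UTC−11:00.
13:00 Halund Administrative Region + 11h = 00:00 UTC (rolling into the next day, 23 March 2027).
1 April 2027 is a Thursday, so the first Saturday is April 3 and the fourth is April 24.
1 November 2027 is a Monday, so the first Sunday is November 7 and the fourth is November 28.
At the standard offset (UTC+03:00), 00:00 UTC + 3h = 03:00 Pelora Station standard time.
The standard-time date in Pelora Station, 23 March 2027, does not fall between 24 April and 28 November, so daylight saving is not in effect and Pelora Station is at UTC+03:00.
00:00 UTC + 3h = 03:00 Pelora Station.

03:00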